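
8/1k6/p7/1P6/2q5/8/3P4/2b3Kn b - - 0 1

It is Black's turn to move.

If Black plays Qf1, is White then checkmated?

no

After Qf1: white king on g1; in check: yes, from the black queen on f1.
White has 2 legal replies: Kh2, Kxf1.
In check but a legal move exists → not checkmate.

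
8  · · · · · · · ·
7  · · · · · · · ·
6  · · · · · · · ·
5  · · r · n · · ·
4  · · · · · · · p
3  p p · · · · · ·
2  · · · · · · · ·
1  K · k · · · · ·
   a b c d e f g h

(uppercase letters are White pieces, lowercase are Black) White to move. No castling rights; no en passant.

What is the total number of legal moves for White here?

White to move; king on a1.
In check: no.
Legal moves: none.
Count: 0.

0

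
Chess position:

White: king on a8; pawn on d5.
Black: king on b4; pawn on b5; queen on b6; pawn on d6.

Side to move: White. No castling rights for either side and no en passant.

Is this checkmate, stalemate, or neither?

White to move; white king on a8.
In check: no.
King squares — a7: attacked by Qb6; b7: attacked by Qb6; b8: attacked by Qb6.
Legal moves for White: none.
Not in check and no legal moves → stalemate.

stalemate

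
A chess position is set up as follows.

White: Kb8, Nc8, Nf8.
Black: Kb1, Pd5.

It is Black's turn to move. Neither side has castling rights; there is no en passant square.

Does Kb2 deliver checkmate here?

After Kb2: white king on b8; in check: no.
White is not in check, so this cannot be checkmate.

no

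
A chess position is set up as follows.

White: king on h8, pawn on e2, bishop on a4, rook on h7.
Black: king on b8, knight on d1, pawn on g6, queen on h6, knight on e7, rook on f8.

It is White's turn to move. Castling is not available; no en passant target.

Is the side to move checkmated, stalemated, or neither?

White to move; white king on h8.
In check: yes, from the black rook on f8.
King squares — g7: attacked by Qh6; h7: own rook; g8: attacked by Ne7.
Legal moves for White: none.
In check with no legal moves → checkmate.

checkmate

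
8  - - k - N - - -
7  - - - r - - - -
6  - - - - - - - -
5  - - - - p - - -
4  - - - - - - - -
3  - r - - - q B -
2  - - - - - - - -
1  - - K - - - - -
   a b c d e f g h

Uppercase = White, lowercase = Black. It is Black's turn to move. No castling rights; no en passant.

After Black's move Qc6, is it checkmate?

yes

After Qc6: white king on c1; in check: yes, from the black queen on c6.
King squares — b1: attacked by Rb3; d1: attacked by Rd7; b2: attacked by Rb3; c2: attacked by Qc6; d2: attacked by Rd7.
White has no legal moves → checkmate.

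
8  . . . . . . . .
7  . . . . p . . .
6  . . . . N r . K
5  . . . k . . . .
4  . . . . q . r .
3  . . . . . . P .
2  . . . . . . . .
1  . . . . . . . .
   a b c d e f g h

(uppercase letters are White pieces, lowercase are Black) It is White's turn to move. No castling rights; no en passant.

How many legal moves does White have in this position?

1

White to move; king on h6.
In check: yes, from the black rook on f6.
Legal moves: Kh5.
Count: 1.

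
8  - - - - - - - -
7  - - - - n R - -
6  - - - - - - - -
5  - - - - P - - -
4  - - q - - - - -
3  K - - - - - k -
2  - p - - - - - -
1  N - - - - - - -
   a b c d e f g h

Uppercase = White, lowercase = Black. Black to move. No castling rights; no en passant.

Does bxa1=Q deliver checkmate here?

After bxa1=Q: white king on a3; in check: yes, from the black queen on a1.
King squares — a2: attacked by Qa1; b2: attacked by Qa1; b3: attacked by Qc4; a4: attacked by Qa1; b4: attacked by Qc4.
White has no legal moves → checkmate.

yes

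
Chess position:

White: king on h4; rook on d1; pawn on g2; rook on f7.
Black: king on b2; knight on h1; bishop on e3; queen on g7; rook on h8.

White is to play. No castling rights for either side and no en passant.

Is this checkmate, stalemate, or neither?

White to move; white king on h4.
In check: yes, from the black rook on h8.
King squares — g3: attacked by Nh1; h3: attacked by Rh8; g4: attacked by Qg7; g5: attacked by Be3; h5: attacked by Rh8.
Legal moves for White: none.
In check with no legal moves → checkmate.

checkmate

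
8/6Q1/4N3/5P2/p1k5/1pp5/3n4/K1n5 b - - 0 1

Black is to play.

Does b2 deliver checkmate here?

After b2: white king on a1; in check: yes, from the black pawn on b2.
King squares — b1: attacked by Nd2; a2: attacked by Nc1; b2: attacked by Pc3.
White has no legal moves → checkmate.

yes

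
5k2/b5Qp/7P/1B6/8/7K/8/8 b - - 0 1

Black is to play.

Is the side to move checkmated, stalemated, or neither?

Black to move; black king on f8.
In check: yes, from the white queen on g7.
King squares — e7: attacked by Qg7; f7: attacked by Qg7; g7: attacked by Ph6; e8: attacked by Bb5; g8: attacked by Qg7.
Legal moves for Black: none.
In check with no legal moves → checkmate.

checkmate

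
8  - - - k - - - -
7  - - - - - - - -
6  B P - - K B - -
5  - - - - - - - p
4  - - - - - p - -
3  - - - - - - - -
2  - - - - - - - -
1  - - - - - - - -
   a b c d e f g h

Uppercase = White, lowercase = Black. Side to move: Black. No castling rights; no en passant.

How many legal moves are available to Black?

Black to move; king on d8.
In check: yes, from the white bishop on f6.
Legal moves: Ke8.
Count: 1.

1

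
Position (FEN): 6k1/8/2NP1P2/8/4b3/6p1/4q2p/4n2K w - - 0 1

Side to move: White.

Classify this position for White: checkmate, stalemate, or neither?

White to move; white king on h1.
In check: yes, from the black bishop on e4.
King squares — g1: attacked by Ph2; g2: attacked by Ne1; h2: attacked by Qe2.
Legal moves for White: none.
In check with no legal moves → checkmate.

checkmate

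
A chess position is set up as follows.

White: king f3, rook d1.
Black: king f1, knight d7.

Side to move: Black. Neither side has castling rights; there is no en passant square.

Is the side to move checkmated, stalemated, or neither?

checkmate

Black to move; black king on f1.
In check: yes, from the white rook on d1.
King squares — e1: attacked by Rd1; g1: attacked by Rd1; e2: attacked by Kf3; f2: attacked by Kf3; g2: attacked by Kf3.
Legal moves for Black: none.
In check with no legal moves → checkmate.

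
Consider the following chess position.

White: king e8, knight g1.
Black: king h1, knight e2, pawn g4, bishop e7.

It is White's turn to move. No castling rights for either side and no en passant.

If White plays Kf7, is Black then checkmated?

no

After Kf7: black king on h1; in check: no.
Black is not in check, so this cannot be checkmate.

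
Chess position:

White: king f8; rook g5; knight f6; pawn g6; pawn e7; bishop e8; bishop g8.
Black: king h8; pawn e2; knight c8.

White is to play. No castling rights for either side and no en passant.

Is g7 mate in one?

After g7: black king on h8; in check: yes, from the white pawn on g7.
King squares — g7: attacked by Rg5; h7: attacked by Nf6; g8: attacked by Nf6.
Black has no legal moves → checkmate.

yes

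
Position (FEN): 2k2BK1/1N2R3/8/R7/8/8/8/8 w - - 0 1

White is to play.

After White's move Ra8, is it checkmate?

yes

After Ra8: black king on c8; in check: yes, from the white rook on a8.
King squares — b7: attacked by Re7; c7: attacked by Re7; d7: attacked by Re7; b8: attacked by Ra8; d8: attacked by Nb7.
Black has no legal moves → checkmate.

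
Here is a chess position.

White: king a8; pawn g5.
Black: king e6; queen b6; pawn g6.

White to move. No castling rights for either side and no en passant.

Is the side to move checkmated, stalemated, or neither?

stalemate

White to move; white king on a8.
In check: no.
King squares — a7: attacked by Qb6; b7: attacked by Qb6; b8: attacked by Qb6.
Legal moves for White: none.
Not in check and no legal moves → stalemate.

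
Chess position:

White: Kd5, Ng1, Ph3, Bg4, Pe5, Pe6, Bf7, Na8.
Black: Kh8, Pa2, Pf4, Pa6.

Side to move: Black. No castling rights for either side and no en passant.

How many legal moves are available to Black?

Black to move; king on h8.
In check: no.
Legal moves: Kh7, Kg7, a5, f3, a1=Q, a1=R, a1=B, a1=N.
Count: 8.

8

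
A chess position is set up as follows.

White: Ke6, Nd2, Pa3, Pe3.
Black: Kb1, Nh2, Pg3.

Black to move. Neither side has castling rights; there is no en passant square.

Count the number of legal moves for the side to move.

5

Black to move; king on b1.
In check: yes, from the white knight on d2.
Legal moves: Kc2, Kb2, Ka2, Kc1, Ka1.
Count: 5.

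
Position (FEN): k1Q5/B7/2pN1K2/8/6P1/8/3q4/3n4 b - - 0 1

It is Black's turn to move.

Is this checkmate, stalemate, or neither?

Black to move; black king on a8.
In check: yes, from the white queen on c8.
King squares — a7: available; b7: attacked by Nd6; b8: attacked by Ba7.
Legal moves for Black: Kxa7.
Black is in check but has 1 legal move → neither.

neither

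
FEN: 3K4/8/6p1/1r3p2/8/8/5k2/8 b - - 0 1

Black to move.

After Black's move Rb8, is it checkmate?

After Rb8: white king on d8; in check: yes, from the black rook on b8.
White has 3 legal replies: Ke7, Kd7, Kc7.
In check but a legal move exists → not checkmate.

no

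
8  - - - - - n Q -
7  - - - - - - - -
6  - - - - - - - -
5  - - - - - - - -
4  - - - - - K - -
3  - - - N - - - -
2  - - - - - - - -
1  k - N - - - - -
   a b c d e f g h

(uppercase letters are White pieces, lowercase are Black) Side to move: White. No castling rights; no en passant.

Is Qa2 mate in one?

yes

After Qa2: black king on a1; in check: yes, from the white queen on a2.
King squares — b1: attacked by Qa2; a2: attacked by Nc1; b2: attacked by Qa2.
Black has no legal moves → checkmate.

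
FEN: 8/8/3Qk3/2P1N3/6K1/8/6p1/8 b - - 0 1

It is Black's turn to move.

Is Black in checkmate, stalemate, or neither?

checkmate

Black to move; black king on e6.
In check: yes, from the white queen on d6.
King squares — d5: attacked by Qd6; e5: attacked by Qd6; f5: attacked by Kg4; d6: attacked by Pc5; f6: attacked by Qd6; d7: attacked by Ne5; e7: attacked by Qd6; f7: attacked by Ne5.
Legal moves for Black: none.
In check with no legal moves → checkmate.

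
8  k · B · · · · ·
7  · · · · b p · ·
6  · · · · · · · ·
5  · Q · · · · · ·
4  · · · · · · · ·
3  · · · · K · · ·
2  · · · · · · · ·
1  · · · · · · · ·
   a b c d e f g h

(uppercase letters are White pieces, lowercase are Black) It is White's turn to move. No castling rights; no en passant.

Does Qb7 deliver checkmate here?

yes

After Qb7: black king on a8; in check: yes, from the white queen on b7.
King squares — a7: attacked by Qb7; b7: attacked by Bc8; b8: attacked by Qb7.
Black has no legal moves → checkmate.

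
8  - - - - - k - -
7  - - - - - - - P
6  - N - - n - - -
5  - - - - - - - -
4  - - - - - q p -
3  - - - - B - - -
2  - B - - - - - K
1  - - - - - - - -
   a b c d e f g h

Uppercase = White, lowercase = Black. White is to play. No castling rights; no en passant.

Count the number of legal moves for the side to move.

White to move; king on h2.
In check: yes, from the black queen on f4.
Legal moves: Kg2, Kh1, Kg1, Bxf4.
Count: 4.

4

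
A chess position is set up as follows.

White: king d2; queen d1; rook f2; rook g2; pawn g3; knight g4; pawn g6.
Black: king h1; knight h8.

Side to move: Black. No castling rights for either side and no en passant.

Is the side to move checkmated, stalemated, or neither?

Black to move; black king on h1.
In check: yes, from the white queen on d1.
King squares — g1: attacked by Qd1; g2: attacked by Rf2; h2: attacked by Rg2.
Legal moves for Black: none.
In check with no legal moves → checkmate.

checkmate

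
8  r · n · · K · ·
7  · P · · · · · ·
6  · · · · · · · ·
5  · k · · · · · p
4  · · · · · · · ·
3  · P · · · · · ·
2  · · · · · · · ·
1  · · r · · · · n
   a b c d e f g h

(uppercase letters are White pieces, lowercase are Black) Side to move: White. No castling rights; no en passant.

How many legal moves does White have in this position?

White to move; king on f8.
In check: no.
Legal moves: Kg8, Ke8, Kg7, Kf7, bxc8=Q, bxc8=R, bxc8=B, bxc8=N, bxa8=Q, bxa8=R, bxa8=B, bxa8=N, b8=Q+, b8=R+, b8=B, b8=N, b4.
Count: 17.

17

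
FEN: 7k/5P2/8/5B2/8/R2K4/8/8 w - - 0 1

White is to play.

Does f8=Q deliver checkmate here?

yes

After f8=Q: black king on h8; in check: yes, from the white queen on f8.
King squares — g7: attacked by Qf8; h7: attacked by Bf5; g8: attacked by Qf8.
Black has no legal moves → checkmate.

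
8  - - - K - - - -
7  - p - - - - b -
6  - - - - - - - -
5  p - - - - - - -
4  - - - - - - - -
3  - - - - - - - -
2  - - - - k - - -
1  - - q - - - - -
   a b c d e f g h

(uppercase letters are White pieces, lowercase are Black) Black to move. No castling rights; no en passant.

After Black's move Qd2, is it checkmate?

After Qd2: white king on d8; in check: yes, from the black queen on d2.
White has 4 legal replies: Ke8, Kc8, Ke7, Kc7.
In check but a legal move exists → not checkmate.

no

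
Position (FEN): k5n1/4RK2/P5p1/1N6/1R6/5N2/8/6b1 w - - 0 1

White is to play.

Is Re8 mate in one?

yes

After Re8: black king on a8; in check: yes, from the white rook on e8.
King squares — a7: attacked by Nb5; b7: attacked by Pa6; b8: attacked by Re8.
Black has no legal moves → checkmate.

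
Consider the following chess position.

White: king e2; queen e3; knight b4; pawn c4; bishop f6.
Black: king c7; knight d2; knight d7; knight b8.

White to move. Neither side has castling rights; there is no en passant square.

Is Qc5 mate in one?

After Qc5: black king on c7; in check: yes, from the white queen on c5.
Black has 3 legal replies: Kb7, Nc6, Nxc5.
In check but a legal move exists → not checkmate.

no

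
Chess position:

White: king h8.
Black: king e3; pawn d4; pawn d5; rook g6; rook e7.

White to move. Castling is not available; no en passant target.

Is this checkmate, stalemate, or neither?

White to move; white king on h8.
In check: no.
King squares — g7: attacked by Rg6; h7: attacked by Re7; g8: attacked by Rg6.
Legal moves for White: none.
Not in check and no legal moves → stalemate.

stalemate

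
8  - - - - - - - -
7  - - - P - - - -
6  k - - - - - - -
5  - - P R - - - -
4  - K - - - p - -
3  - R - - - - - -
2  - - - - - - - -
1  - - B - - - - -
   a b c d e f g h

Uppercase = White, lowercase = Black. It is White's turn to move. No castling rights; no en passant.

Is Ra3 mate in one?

no

After Ra3: black king on a6; in check: yes, from the white rook on a3.
Black has 1 legal reply: Kb7.
In check but a legal move exists → not checkmate.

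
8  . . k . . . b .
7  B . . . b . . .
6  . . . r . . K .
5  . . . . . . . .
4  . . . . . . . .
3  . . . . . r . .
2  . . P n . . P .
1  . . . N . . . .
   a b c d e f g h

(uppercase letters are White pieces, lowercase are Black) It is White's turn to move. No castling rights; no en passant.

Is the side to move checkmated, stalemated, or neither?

neither

White to move; white king on g6.
In check: yes, from the black rook on d6.
Legal moves for White: Kg7, Kh5.
White is in check but has 2 legal moves → neither.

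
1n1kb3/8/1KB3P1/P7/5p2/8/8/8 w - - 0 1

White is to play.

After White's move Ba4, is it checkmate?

no

After Ba4: black king on d8; in check: no.
Black is not in check, so this cannot be checkmate.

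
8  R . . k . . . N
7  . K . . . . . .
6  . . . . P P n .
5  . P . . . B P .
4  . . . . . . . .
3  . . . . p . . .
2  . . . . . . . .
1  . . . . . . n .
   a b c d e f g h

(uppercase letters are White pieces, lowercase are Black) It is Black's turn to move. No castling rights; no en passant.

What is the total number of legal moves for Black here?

Black to move; king on d8.
In check: yes, from the white rook on a8.
Legal moves: none.
Count: 0.

0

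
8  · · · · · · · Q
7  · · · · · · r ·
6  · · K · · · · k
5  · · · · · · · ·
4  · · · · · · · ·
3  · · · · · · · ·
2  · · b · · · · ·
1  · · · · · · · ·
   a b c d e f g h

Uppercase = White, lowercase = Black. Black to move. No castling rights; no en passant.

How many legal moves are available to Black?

Black to move; king on h6.
In check: yes, from the white queen on h8.
Legal moves: Kg6, Kg5, Rh7, Bh7.
Count: 4.

4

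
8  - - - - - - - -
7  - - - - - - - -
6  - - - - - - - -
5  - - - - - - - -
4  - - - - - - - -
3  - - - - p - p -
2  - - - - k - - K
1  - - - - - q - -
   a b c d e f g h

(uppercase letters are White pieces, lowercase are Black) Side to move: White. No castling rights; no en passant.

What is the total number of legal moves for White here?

1

White to move; king on h2.
In check: yes, from the black pawn on g3.
Legal moves: Kxg3.
Count: 1.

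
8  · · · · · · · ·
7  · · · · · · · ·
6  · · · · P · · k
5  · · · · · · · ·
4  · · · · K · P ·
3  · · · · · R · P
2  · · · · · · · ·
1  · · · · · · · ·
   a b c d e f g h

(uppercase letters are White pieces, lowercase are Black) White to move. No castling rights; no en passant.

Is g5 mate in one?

no

After g5: black king on h6; in check: yes, from the white pawn on g5.
Black has 5 legal replies: Kh7, Kg7, Kg6, Kh5, Kxg5.
In check but a legal move exists → not checkmate.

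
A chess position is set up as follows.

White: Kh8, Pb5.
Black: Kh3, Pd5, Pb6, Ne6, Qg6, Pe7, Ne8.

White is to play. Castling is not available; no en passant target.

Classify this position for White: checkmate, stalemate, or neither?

White to move; white king on h8.
In check: no.
King squares — g7: attacked by Ne6; h7: attacked by Qg6; g8: attacked by Qg6.
Legal moves for White: none.
Not in check and no legal moves → stalemate.

stalemate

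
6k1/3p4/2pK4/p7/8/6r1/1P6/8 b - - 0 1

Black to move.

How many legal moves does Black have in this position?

Black to move; king on g8.
In check: no.
Legal moves: Kh8, Kf8, Kh7, Kg7, Kf7, Rg7, Rg6+, Rg5, Rg4, Rh3, Rf3, Re3, Rd3+, Rc3, Rb3, Ra3, Rg2, Rg1, c5, a4.
Count: 20.

20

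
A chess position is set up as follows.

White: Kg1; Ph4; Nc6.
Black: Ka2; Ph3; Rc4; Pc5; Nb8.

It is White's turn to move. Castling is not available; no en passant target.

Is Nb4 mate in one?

no

After Nb4: black king on a2; in check: yes, from the white knight on b4.
Black has 7 legal replies: Kb3, Ka3, Kb2, Kb1, Ka1, Rxb4, cxb4.
In check but a legal move exists → not checkmate.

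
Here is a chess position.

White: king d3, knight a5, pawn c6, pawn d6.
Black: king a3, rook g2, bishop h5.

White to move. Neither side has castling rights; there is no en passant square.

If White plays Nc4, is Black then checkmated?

After Nc4: black king on a3; in check: yes, from the white knight on c4.
Black has 4 legal replies: Kb4, Ka4, Kb3, Ka2.
In check but a legal move exists → not checkmate.

no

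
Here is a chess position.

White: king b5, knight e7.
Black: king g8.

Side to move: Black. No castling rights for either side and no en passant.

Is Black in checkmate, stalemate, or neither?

neither

Black to move; black king on g8.
In check: yes, from the white knight on e7.
Legal moves for Black: Kh8, Kf8, Kh7, Kg7, Kf7.
Black is in check but has 5 legal moves → neither.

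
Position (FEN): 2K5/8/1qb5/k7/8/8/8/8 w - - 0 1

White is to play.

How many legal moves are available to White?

White to move; king on c8.
In check: no.
Legal moves: none.
Count: 0.

0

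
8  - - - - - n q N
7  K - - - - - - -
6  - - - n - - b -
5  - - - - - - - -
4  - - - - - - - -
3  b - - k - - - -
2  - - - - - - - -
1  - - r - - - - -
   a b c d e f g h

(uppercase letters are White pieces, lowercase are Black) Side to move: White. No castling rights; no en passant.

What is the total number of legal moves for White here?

6

White to move; king on a7.
In check: no.
Legal moves: Nf7, Nxg6, Kb8, Ka8, Kb6, Ka6.
Count: 6.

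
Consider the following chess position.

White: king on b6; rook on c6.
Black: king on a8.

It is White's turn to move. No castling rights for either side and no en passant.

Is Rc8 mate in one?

After Rc8: black king on a8; in check: yes, from the white rook on c8.
King squares — a7: attacked by Kb6; b7: attacked by Kb6; b8: attacked by Rc8.
Black has no legal moves → checkmate.

yes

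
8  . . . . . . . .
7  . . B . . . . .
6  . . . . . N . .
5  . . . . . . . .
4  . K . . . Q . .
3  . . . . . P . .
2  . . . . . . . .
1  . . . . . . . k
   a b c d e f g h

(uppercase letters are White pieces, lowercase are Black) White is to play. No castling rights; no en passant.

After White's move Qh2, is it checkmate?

After Qh2: black king on h1; in check: yes, from the white queen on h2.
King squares — g1: attacked by Qh2; g2: attacked by Qh2; h2: attacked by Bc7.
Black has no legal moves → checkmate.

yes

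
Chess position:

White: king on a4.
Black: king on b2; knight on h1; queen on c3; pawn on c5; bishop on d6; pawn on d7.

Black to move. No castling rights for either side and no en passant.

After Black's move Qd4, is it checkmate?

After Qd4: white king on a4; in check: yes, from the black queen on d4.
White has 2 legal replies: Kb5, Ka5.
In check but a legal move exists → not checkmate.

no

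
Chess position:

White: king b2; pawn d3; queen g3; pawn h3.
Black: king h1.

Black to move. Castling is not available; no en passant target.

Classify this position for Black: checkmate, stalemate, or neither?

stalemate

Black to move; black king on h1.
In check: no.
King squares — g1: attacked by Qg3; g2: attacked by Qg3; h2: attacked by Qg3.
Legal moves for Black: none.
Not in check and no legal moves → stalemate.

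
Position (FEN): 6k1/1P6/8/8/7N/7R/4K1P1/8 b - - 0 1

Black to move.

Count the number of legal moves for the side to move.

5

Black to move; king on g8.
In check: no.
Legal moves: Kh8, Kf8, Kh7, Kg7, Kf7.
Count: 5.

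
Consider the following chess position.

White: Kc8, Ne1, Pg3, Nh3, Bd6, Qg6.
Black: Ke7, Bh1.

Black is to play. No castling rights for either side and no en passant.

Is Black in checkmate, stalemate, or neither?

Black to move; black king on e7.
In check: yes, from the white bishop on d6.
King squares — d6: attacked by Qg6; e6: attacked by Qg6; f6: attacked by Qg6; d7: attacked by Kc8; f7: attacked by Qg6; d8: attacked by Kc8; e8: attacked by Qg6; f8: attacked by Bd6.
Legal moves for Black: none.
In check with no legal moves → checkmate.

checkmate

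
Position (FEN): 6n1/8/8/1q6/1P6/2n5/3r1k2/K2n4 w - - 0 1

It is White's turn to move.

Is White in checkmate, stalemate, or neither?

stalemate

White to move; white king on a1.
In check: no.
King squares — b1: attacked by Nc3; a2: attacked by Rd2; b2: attacked by Nd1.
Legal moves for White: none.
Not in check and no legal moves → stalemate.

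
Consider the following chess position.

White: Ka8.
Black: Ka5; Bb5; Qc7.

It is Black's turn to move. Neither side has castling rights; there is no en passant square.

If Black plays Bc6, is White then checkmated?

yes

After Bc6: white king on a8; in check: yes, from the black bishop on c6.
King squares — a7: attacked by Qc7; b7: attacked by Bc6; b8: attacked by Qc7.
White has no legal moves → checkmate.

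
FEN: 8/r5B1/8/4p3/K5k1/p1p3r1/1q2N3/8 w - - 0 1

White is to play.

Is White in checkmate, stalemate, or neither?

checkmate

White to move; white king on a4.
In check: yes, from the black rook on a7.
King squares — a3: attacked by Qb2; b3: attacked by Qb2; b4: attacked by Qb2; a5: attacked by Ra7; b5: attacked by Qb2.
Legal moves for White: none.
In check with no legal moves → checkmate.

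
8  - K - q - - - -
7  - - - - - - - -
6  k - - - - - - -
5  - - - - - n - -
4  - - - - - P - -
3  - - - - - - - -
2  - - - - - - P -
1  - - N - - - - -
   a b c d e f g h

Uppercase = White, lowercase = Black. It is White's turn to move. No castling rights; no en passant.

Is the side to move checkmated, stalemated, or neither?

White to move; white king on b8.
In check: yes, from the black queen on d8.
King squares — a7: attacked by Ka6; b7: attacked by Ka6; c7: attacked by Qd8; a8: attacked by Qd8; c8: attacked by Qd8.
Legal moves for White: none.
In check with no legal moves → checkmate.

checkmate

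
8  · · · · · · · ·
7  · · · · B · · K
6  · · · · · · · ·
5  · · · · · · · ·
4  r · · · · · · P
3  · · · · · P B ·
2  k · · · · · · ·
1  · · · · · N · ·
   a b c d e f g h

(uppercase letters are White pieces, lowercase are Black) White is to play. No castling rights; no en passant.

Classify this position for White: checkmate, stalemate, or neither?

neither

White to move; white king on h7.
In check: no.
Legal moves for White include: Kh8, Kg8, Kg7, Kh6, Kg6, Bf8, Bd8, Bf6, Bed6, Bg5, Bc5, Bb4, Ba3, Bb8, Bc7, Bgd6, Be5, Bf4, ... (list truncated; more exist).
White has legal moves and is not in check → neither.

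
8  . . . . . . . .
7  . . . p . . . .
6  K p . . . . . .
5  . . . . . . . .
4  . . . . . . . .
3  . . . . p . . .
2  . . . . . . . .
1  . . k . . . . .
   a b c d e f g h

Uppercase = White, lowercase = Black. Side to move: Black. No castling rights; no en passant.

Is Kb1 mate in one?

no

After Kb1: white king on a6; in check: no.
White is not in check, so this cannot be checkmate.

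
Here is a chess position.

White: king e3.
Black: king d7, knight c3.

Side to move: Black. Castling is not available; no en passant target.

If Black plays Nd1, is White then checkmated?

no

After Nd1: white king on e3; in check: yes, from the black knight on d1.
White has 7 legal replies: Kf4, Ke4, Kd4, Kf3, Kd3, Ke2, Kd2.
In check but a legal move exists → not checkmate.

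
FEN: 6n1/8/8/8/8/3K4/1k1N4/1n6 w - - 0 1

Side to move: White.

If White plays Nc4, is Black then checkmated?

After Nc4: black king on b2; in check: yes, from the white knight on c4.
Black has 4 legal replies: Kb3, Ka2, Kc1, Ka1.
In check but a legal move exists → not checkmate.

no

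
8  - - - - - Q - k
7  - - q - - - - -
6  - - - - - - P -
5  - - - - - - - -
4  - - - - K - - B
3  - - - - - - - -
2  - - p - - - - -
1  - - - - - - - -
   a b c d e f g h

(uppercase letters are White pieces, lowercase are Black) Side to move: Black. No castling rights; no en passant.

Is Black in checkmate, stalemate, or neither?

checkmate

Black to move; black king on h8.
In check: yes, from the white queen on f8.
King squares — g7: attacked by Qf8; h7: attacked by Pg6; g8: attacked by Qf8.
Legal moves for Black: none.
In check with no legal moves → checkmate.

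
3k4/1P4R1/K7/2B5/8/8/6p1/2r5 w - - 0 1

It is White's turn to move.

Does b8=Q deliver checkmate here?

After b8=Q: black king on d8; in check: yes, from the white queen on b8.
King squares — c7: attacked by Rg7; d7: attacked by Rg7; e7: attacked by Bc5; c8: attacked by Qb8; e8: attacked by Qb8.
Black has no legal moves → checkmate.

yes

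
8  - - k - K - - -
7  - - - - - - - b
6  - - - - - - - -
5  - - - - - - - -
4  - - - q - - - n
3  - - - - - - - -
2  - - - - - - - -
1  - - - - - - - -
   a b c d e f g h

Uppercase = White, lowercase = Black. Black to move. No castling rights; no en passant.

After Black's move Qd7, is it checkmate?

no

After Qd7: white king on e8; in check: yes, from the black queen on d7.
White has 1 legal reply: Kf8.
In check but a legal move exists → not checkmate.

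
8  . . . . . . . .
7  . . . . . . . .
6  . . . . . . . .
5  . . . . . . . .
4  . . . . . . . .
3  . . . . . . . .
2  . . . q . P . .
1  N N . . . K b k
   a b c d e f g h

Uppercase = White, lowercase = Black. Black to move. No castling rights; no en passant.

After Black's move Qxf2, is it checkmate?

yes

After Qxf2: white king on f1; in check: yes, from the black queen on f2.
King squares — e1: attacked by Qf2; g1: attacked by Kh1; e2: attacked by Qf2; f2: attacked by Bg1; g2: attacked by Kh1.
White has no legal moves → checkmate.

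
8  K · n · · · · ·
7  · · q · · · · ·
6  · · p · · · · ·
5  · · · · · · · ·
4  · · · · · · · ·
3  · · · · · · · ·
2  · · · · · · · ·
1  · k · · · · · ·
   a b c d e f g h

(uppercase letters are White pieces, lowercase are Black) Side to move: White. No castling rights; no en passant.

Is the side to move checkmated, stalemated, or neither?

White to move; white king on a8.
In check: no.
King squares — a7: attacked by Qc7; b7: attacked by Qc7; b8: attacked by Qc7.
Legal moves for White: none.
Not in check and no legal moves → stalemate.

stalemate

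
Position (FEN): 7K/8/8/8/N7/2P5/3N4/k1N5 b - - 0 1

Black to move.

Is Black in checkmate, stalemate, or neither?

Black to move; black king on a1.
In check: no.
King squares — b1: attacked by Nd2; a2: attacked by Nc1; b2: attacked by Na4.
Legal moves for Black: none.
Not in check and no legal moves → stalemate.

stalemate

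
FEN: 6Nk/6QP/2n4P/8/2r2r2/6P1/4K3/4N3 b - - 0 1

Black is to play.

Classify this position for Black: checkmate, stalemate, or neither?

Black to move; black king on h8.
In check: yes, from the white queen on g7.
King squares — g7: attacked by Ph6; h7: attacked by Qg7; g8: attacked by Qg7.
Legal moves for Black: none.
In check with no legal moves → checkmate.

checkmate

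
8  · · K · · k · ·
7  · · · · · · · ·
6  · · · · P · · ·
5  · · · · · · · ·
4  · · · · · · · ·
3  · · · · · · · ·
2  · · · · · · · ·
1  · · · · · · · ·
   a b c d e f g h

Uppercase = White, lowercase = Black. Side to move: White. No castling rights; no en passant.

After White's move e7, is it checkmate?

no

After e7: black king on f8; in check: yes, from the white pawn on e7.
Black has 5 legal replies: Kg8, Ke8, Kg7, Kf7, Kxe7.
In check but a legal move exists → not checkmate.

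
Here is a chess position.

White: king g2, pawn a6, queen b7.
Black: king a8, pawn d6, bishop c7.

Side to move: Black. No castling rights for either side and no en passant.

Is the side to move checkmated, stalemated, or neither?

Black to move; black king on a8.
In check: yes, from the white queen on b7.
King squares — a7: attacked by Qb7; b7: attacked by Pa6; b8: attacked by Qb7.
Legal moves for Black: none.
In check with no legal moves → checkmate.

checkmate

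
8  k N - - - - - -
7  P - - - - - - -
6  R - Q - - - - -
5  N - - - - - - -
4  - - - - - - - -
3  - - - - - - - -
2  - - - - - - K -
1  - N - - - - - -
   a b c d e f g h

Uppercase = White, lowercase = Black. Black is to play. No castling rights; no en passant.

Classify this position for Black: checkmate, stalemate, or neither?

Black to move; black king on a8.
In check: yes, from the white queen on c6.
King squares — a7: attacked by Ra6; b7: attacked by Na5; b8: attacked by Pa7.
Legal moves for Black: none.
In check with no legal moves → checkmate.

checkmate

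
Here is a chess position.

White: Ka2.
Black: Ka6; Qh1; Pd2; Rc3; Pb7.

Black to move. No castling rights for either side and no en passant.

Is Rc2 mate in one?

no

After Rc2: white king on a2; in check: yes, from the black rook on c2.
White has 2 legal replies: Kb3, Ka3.
In check but a legal move exists → not checkmate.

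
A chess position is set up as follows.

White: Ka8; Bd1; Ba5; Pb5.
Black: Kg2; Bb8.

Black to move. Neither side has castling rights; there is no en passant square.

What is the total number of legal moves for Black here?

14

Black to move; king on g2.
In check: no.
Legal moves: Bc7, Ba7, Bd6, Be5, Bf4, Bg3, Bh2, Kh3, Kg3, Kh2, Kf2, Kh1, Kg1, Kf1.
Count: 14.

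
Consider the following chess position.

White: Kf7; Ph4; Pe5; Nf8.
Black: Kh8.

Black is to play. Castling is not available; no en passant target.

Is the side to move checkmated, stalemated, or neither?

Black to move; black king on h8.
In check: no.
King squares — g7: attacked by Kf7; h7: attacked by Nf8; g8: attacked by Kf7.
Legal moves for Black: none.
Not in check and no legal moves → stalemate.

stalemate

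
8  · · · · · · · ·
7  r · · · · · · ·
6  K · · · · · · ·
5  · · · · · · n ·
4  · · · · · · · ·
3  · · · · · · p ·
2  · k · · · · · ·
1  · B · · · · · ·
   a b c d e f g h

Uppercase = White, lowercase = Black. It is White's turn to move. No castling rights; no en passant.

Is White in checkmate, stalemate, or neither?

neither

White to move; white king on a6.
In check: yes, from the black rook on a7.
King squares — a5: attacked by Ra7; b5: available; b6: available; a7: available; b7: attacked by Ra7.
Legal moves for White: Kxa7, Kb6, Kb5.
White is in check but has 3 legal moves → neither.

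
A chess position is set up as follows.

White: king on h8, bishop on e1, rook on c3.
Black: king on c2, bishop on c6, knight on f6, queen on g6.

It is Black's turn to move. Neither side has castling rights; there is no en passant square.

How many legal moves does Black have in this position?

3

Black to move; king on c2.
In check: yes, from the white rook on c3.
Legal moves: Kb2, Kd1, Kb1.
Count: 3.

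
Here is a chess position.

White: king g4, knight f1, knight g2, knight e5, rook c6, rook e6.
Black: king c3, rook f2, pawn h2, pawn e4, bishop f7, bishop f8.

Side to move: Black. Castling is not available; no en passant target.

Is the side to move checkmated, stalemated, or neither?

Black to move; black king on c3.
In check: yes, from the white rook on c6.
King squares — b2: available; c2: attacked by Rc6; d2: attacked by Nf1; b3: available; d3: attacked by Ne5; b4: available; c4: attacked by Ne5; d4: available.
Legal moves for Black: Kd4, Kb4, Kb3, Kb2, Bc5.
Black is in check but has 5 legal moves → neither.

neither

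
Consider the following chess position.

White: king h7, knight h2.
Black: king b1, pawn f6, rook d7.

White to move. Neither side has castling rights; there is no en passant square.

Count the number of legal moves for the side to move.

White to move; king on h7.
In check: yes, from the black rook on d7.
Legal moves: Kh8, Kg8, Kh6, Kg6.
Count: 4.

4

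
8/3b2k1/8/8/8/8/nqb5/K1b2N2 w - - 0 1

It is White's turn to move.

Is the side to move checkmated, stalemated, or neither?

White to move; white king on a1.
In check: yes, from the black queen on b2.
King squares — b1: attacked by Qb2; a2: attacked by Qb2; b2: attacked by Bc1.
Legal moves for White: none.
In check with no legal moves → checkmate.

checkmate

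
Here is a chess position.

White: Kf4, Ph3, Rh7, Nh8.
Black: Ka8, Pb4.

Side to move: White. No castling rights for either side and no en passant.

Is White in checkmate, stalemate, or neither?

neither

White to move; white king on f4.
In check: no.
Legal moves for White include: Nf7, Ng6, Rg7, Rf7, Re7, Rd7, Rc7, Rb7, Ra7+, Rh6, Rh5, Rh4, Kg5, Kf5, Ke5, Kg4, Ke4, Kg3, ... (list truncated; more exist).
White has legal moves and is not in check → neither.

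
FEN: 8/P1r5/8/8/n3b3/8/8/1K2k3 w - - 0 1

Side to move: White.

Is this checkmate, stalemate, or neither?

neither

White to move; white king on b1.
In check: yes, from the black bishop on e4.
King squares — a1: available; c1: attacked by Rc7; a2: available; b2: attacked by Na4; c2: attacked by Be4.
Legal moves for White: Ka2, Ka1.
White is in check but has 2 legal moves → neither.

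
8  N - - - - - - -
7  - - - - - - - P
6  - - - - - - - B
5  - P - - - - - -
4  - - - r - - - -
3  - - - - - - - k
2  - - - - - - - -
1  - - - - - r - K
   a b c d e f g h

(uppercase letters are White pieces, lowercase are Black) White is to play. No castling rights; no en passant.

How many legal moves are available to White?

0

White to move; king on h1.
In check: yes, from the black rook on f1.
Legal moves: none.
Count: 0.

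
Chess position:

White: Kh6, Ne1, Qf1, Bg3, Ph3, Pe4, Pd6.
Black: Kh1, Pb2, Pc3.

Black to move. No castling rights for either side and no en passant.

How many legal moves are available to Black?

Black to move; king on h1.
In check: yes, from the white queen on f1.
Legal moves: none.
Count: 0.

0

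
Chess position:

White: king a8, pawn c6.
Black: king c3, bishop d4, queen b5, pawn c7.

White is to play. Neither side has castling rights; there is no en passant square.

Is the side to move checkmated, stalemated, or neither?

stalemate

White to move; white king on a8.
In check: no.
King squares — a7: attacked by Bd4; b7: attacked by Qb5; b8: attacked by Qb5.
Legal moves for White: none.
Not in check and no legal moves → stalemate.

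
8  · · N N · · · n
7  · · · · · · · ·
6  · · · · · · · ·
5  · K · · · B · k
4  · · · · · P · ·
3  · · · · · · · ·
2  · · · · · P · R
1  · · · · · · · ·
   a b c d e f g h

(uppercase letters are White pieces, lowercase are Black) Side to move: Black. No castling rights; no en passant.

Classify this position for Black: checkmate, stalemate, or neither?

checkmate

Black to move; black king on h5.
In check: yes, from the white rook on h2.
King squares — g4: attacked by Bf5; h4: attacked by Rh2; g5: attacked by Pf4; g6: attacked by Bf5; h6: attacked by Rh2.
Legal moves for Black: none.
In check with no legal moves → checkmate.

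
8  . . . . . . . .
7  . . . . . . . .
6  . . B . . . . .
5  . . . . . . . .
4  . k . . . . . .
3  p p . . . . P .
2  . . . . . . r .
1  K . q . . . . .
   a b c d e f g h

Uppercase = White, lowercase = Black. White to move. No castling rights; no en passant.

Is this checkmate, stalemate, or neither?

White to move; white king on a1.
In check: yes, from the black queen on c1.
King squares — b1: attacked by Qc1; a2: attacked by Rg2; b2: attacked by Qc1.
Legal moves for White: none.
In check with no legal moves → checkmate.

checkmate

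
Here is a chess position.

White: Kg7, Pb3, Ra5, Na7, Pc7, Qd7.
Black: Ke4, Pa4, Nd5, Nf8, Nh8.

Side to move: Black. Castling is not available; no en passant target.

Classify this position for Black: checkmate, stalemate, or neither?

Black to move; black king on e4.
In check: no.
Legal moves for Black include: Nf7, Nhg6, Nh7, Nxd7, Nfg6, Ne6+, Ne7, Nxc7, Nf6, Nb6, Nf4, Nb4, Ne3, Nc3, Ke5, Kf4, Kd4, Kf3, ... (list truncated; more exist).
Black has legal moves and is not in check → neither.

neither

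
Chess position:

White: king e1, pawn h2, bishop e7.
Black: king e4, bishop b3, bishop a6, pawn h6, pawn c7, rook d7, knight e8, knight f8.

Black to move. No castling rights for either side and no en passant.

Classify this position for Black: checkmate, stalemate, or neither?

neither

Black to move; black king on e4.
In check: no.
Legal moves for Black include: Nh7, Ng6, Ne6, Ng7, Nf6, Nd6, Rd8, Rxe7, Rd6, Rd5, Rd4, Rd3, Rd2, Rd1+, Bc8, Bb7, Bb5, Bac4, ... (list truncated; more exist).
Black has legal moves and is not in check → neither.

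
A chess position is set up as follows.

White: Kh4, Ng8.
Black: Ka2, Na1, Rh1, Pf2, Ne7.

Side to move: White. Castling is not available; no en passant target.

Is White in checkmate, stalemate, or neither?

neither

White to move; white king on h4.
In check: yes, from the black rook on h1.
Legal moves for White: Kg5, Kg4, Kg3.
White is in check but has 3 legal moves → neither.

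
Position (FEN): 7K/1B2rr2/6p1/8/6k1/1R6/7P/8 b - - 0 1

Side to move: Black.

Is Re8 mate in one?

yes

After Re8: white king on h8; in check: yes, from the black rook on e8.
King squares — g7: attacked by Rf7; h7: attacked by Rf7; g8: attacked by Re8.
White has no legal moves → checkmate.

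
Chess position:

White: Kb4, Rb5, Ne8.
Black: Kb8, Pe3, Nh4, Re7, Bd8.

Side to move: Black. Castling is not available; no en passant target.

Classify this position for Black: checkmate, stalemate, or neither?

Black to move; black king on b8.
In check: yes, from the white rook on b5.
King squares — a7: available; b7: attacked by Rb5; c7: attacked by Ne8; a8: available; c8: available.
Legal moves for Black: Kc8, Ka8, Ka7, Bb6, Rb7.
Black is in check but has 5 legal moves → neither.

neither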